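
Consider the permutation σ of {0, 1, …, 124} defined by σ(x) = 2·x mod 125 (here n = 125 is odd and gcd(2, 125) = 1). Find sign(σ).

-1

Orbit of 68 under x↦2x: [68, 11, 22, 44, 88, 51, 102]… (length divides ord_125(2)).
π_2 has 4 disjoint cycles with lengths [100, 20, 4, 1] on {0,…,124}.
With 4 cycles on 125 points, sign = (−1)^{125−4} = -1.
Zolotarev: (2|125) = -1, matching the cycle-count sign.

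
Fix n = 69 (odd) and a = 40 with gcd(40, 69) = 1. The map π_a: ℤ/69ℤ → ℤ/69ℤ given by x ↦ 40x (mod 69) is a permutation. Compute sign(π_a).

Start at x=31: 31 → 67 → 58 → 43 → 64 → 7 → 4 → … (one orbit).
6 cycles of lengths [22, 22, 22, 1, 1, 1].
sign(π) = (−1)^{n − #cycles} = (−1)^{69−6} = (−1)^63 = -1.
(40|69)_J = -1 (Zolotarev's lemma cross-check).

-1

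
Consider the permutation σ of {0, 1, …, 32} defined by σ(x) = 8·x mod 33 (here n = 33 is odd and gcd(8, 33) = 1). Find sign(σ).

+1

Trace 29: π^k(29) = [29, 1, 8, 31, 17, 4, 32] for k=0..6.
Cycle lengths of π_8 on ℤ/33ℤ: [10, 10, 10, 2, 1]; 5 cycles in total.
With 5 cycles on 33 points, sign = (−1)^{33−5} = +1.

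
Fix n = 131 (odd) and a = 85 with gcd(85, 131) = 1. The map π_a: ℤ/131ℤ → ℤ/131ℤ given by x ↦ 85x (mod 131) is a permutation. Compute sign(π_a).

-1

Orbit of 10 under x↦85x: [10, 64, 69, 101, 70, 55, 90]… (length divides ord_131(85)).
Cycle lengths of π_85 on ℤ/131ℤ: [130, 1]; 2 cycles in total.
With 2 cycles on 131 points, sign = (−1)^{131−2} = -1.
Check: (85/131) = -1 by Zolotarev.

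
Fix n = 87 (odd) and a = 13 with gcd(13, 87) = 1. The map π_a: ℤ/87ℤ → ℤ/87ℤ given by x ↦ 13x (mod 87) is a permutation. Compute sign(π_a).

Orbit of 49 under x↦13x: [49, 28, 16, 34, 7, 4, 52]… (length divides ord_87(13)).
Decompose π into cycles: lengths [14, 14, 14, 14, 14, 14, 1, 1, 1] (9 cycles, including the fixed point 0).
9 cycles on 87: each ℓ→(−1)^(ℓ−1), product (−1)^78 = +1.

+1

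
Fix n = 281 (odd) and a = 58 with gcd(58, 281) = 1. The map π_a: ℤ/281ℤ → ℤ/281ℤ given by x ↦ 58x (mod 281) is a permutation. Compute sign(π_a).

+1

Orbit of 111 under x↦58x: [111, 256, 236, 200, 79, 86, 211]… (length divides ord_281(58)).
π_58 has 9 disjoint cycles with lengths [35, 35, 35, 35, 35, 35, 35, 35, 1] on {0,…,280}.
9 cycles on 281: each ℓ→(−1)^(ℓ−1), product (−1)^272 = +1.
(58|281)_J = +1 (Zolotarev's lemma cross-check).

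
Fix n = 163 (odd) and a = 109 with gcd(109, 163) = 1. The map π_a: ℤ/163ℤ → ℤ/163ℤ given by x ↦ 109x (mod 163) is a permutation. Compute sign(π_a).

Trace 19: π^k(19) = [19, 115, 147, 49, 125, 96, 32] for k=0..6.
Decompose π into cycles: lengths [162, 1] (2 cycles, including the fixed point 0).
With 2 cycles on 163 points, sign = (−1)^{163−2} = -1.

-1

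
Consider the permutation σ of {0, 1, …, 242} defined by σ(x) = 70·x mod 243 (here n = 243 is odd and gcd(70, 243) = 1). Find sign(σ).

Orbit of 196 under x↦70x: [196, 112, 64, 106, 130, 109, 97]… (length divides ord_243(70)).
Cycle lengths of π_70 on ℤ/243ℤ: [81, 81, 27, 27, 9, 9, 3, 3, 1, 1, 1]; 11 cycles in total.
Σ(ℓ_i−1) = 243−11 = 232; sign = (−1)^232 = +1.
Zolotarev: (70|243) = +1, matching the cycle-count sign.

+1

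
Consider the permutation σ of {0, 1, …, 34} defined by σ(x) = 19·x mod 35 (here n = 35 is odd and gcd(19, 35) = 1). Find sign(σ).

-1

Trace 11: π^k(11) = [11, 34, 16, 24, 1, 19] for k=0..5.
Cycle type of π: 6×5 + 2×2 + 1; total 8 cycles.
With 8 cycles on 35 points, sign = (−1)^{35−8} = -1.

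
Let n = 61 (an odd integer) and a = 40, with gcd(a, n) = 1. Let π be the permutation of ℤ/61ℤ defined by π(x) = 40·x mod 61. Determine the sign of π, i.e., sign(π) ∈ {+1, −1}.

Trace 14: π^k(14) = [14, 11, 13, 32, 60, 21, 47] for k=0..6.
6 cycles of lengths [12, 12, 12, 12, 12, 1].
61 − 6 = 55 transpositions; sign(π) = (−1)^55 = -1.
Via Zolotarev, sign(π_{40}) = (40|61) = -1.

-1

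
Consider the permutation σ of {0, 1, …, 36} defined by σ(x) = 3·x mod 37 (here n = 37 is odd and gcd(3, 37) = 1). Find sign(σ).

+1

Trace 27: π^k(27) = [27, 7, 21, 26, 4, 12, 36] for k=0..6.
π_3 has 3 disjoint cycles with lengths [18, 18, 1] on {0,…,36}.
37 − 3 = 34 transpositions; sign(π) = (−1)^34 = +1.
(3|37)_J = +1 (Zolotarev's lemma cross-check).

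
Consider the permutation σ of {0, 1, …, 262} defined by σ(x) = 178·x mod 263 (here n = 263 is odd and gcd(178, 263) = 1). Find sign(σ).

Start at x=25: 25 → 242 → 207 → 26 → 157 → 68 → 6 → … (one orbit).
π_178 has 3 disjoint cycles with lengths [131, 131, 1] on {0,…,262}.
sign(π) = (−1)^{n − #cycles} = (−1)^{263−3} = (−1)^260 = +1.

+1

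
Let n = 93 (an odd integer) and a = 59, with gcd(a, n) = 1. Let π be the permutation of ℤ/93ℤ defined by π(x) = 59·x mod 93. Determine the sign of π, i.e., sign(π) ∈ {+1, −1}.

Orbit of 64 under x↦59x: [64, 56, 49, 8, 7, 41, 1]… (length divides ord_93(59)).
Cycle type of π: 30×2 + 15×2 + 2 + 1; total 6 cycles.
sign(π) = (−1)^{n − #cycles} = (−1)^{93−6} = (−1)^87 = -1.

-1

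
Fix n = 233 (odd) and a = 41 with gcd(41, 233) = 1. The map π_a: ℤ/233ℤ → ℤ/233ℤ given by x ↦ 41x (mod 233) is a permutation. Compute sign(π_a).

-1

Orbit of 119 under x↦41x: [119, 219, 125, 232, 192, 183, 47]… (length divides ord_233(41)).
The orbit structure of x ↦ 41x mod 233: 2 orbits of sizes [232, 1].
sign(π) = (−1)^{n − #cycles} = (−1)^{233−2} = (−1)^231 = -1.
Via Zolotarev, sign(π_{41}) = (41|233) = -1.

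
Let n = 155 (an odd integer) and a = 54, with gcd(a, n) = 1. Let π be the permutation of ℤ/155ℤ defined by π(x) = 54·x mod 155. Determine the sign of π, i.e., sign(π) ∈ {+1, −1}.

Start at x=154: 154 → 101 → 29 → 16 → 89 → 1 → 54 → … (one orbit).
The orbit structure of x ↦ 54x mod 155: 18 orbits of sizes [10, 10, 10, 10, 10, 10, 10, 10, 10, 10, 10, 10, 10, 10, 10, 2, 2, 1].
n − c = 155 − 18 = 137; sign = (−1)^137 = -1.

-1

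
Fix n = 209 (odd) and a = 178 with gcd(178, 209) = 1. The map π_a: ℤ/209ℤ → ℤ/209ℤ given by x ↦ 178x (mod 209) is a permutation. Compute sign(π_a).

Start at x=102: 102 → 182 → 1 → 178 → 125 → 96 → 159 → … (one orbit).
Cycle lengths of π_178 on ℤ/209ℤ: [30, 30, 30, 30, 30, 30, 10, 3, 3, 3, 3, 3, 3, 1]; 14 cycles in total.
n − c = 209 − 14 = 195; sign = (−1)^195 = -1.
Zolotarev: (178|209) = -1, matching the cycle-count sign.

-1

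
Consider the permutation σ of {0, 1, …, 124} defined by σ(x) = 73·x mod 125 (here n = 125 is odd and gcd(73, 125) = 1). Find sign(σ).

-1

Orbit of 89 under x↦73x: [89, 122, 31, 13, 74, 27, 96]… (length divides ord_125(73)).
π_73 has 4 disjoint cycles with lengths [100, 20, 4, 1] on {0,…,124}.
With 4 cycles on 125 points, sign = (−1)^{125−4} = -1.
Check: (73/125) = -1 by Zolotarev.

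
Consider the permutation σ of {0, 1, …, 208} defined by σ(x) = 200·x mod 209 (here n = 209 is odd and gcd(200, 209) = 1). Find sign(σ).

Orbit of 26 under x↦200x: [26, 184, 16, 65, 42, 40, 58]… (length divides ord_209(200)).
The orbit structure of x ↦ 200x mod 209: 5 orbits of sizes [90, 90, 18, 10, 1].
5 cycles on 209: each ℓ→(−1)^(ℓ−1), product (−1)^204 = +1.
Check: (200/209) = +1 by Zolotarev.

+1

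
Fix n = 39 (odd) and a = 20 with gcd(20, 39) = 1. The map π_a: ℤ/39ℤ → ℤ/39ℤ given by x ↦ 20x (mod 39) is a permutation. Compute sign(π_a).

+1

Orbit of 4 under x↦20x: [4, 2, 1, 20, 10, 5, 22]… (length divides ord_39(20)).
π_20 has 5 disjoint cycles with lengths [12, 12, 12, 2, 1] on {0,…,38}.
With 5 cycles on 39 points, sign = (−1)^{39−5} = +1.
Zolotarev: (20|39) = +1, matching the cycle-count sign.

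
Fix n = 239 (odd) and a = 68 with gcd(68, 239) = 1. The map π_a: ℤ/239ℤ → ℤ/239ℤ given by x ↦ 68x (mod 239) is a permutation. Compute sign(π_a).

Start at x=64: 64 → 50 → 54 → 87 → 180 → 51 → 122 → … (one orbit).
The orbit structure of x ↦ 68x mod 239: 3 orbits of sizes [119, 119, 1].
Σ(ℓ_i−1) = 239−3 = 236; sign = (−1)^236 = +1.
Zolotarev: (68|239) = +1, matching the cycle-count sign.

+1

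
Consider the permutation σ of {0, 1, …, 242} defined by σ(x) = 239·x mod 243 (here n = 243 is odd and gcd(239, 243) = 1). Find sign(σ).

Orbit of 23 under x↦239x: [23, 151, 125, 229, 56, 19, 167]… (length divides ord_243(239)).
Cycle type of π: 162 + 54 + 18 + 6 + 2 + 1; total 6 cycles.
With 6 cycles on 243 points, sign = (−1)^{243−6} = -1.
The Jacobi symbol (239|243) = -1 (Zolotarev) agrees.

-1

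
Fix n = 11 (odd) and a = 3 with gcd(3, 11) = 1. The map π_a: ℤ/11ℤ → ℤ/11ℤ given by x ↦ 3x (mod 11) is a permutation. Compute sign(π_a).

+1

Start at x=9: 9 → 5 → 4 → 1 → 3 → 9 (one orbit).
Decompose π into cycles: lengths [5, 5, 1] (3 cycles, including the fixed point 0).
Σ(ℓ_i−1) = 11−3 = 8; sign = (−1)^8 = +1.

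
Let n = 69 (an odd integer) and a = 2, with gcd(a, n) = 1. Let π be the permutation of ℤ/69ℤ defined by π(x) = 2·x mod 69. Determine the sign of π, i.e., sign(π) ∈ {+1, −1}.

-1

Orbit of 50 under x↦2x: [50, 31, 62, 55, 41, 13, 26]… (length divides ord_69(2)).
6 cycles of lengths [22, 22, 11, 11, 2, 1].
Σ(ℓ_i−1) = 69−6 = 63; sign = (−1)^63 = -1.
The Jacobi symbol (2|69) = -1 (Zolotarev) agrees.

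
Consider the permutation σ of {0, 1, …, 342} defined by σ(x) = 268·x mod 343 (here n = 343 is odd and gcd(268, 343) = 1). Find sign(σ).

+1

Orbit of 186 under x↦268x: [186, 113, 100, 46, 323, 128, 4]… (length divides ord_343(268)).
7 cycles of lengths [147, 147, 21, 21, 3, 3, 1].
Σ(ℓ_i−1) = 343−7 = 336; sign = (−1)^336 = +1.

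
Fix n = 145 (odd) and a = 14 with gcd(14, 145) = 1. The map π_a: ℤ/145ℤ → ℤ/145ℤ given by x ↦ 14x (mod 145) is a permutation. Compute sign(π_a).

-1

Orbit of 84 under x↦14x: [84, 16, 79, 91, 114, 1, 14]… (length divides ord_145(14)).
8 cycles of lengths [28, 28, 28, 28, 28, 2, 2, 1].
sign(π) = (−1)^{n − #cycles} = (−1)^{145−8} = (−1)^137 = -1.
(14|145)_J = -1 (Zolotarev's lemma cross-check).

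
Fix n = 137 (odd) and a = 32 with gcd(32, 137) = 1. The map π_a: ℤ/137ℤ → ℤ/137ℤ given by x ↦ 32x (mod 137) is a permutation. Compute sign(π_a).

Orbit of 129 under x↦32x: [129, 18, 28, 74, 39, 15, 69]… (length divides ord_137(32)).
Cycle lengths of π_32 on ℤ/137ℤ: [68, 68, 1]; 3 cycles in total.
137 − 3 = 134 transpositions; sign(π) = (−1)^134 = +1.
(32|137)_J = +1 (Zolotarev's lemma cross-check).

+1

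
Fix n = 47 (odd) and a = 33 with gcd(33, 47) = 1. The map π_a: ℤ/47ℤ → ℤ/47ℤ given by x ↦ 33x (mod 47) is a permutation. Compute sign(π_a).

Orbit of 32 under x↦33x: [32, 22, 21, 35, 27, 45, 28]… (length divides ord_47(33)).
Decompose π into cycles: lengths [46, 1] (2 cycles, including the fixed point 0).
n − c = 47 − 2 = 45; sign = (−1)^45 = -1.
Zolotarev: (33|47) = -1, matching the cycle-count sign.

-1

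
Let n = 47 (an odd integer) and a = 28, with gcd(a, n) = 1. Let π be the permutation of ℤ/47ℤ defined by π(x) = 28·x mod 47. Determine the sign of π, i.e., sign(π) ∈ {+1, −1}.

+1

Trace 12: π^k(12) = [12, 7, 8, 36, 21, 24, 14] for k=0..6.
π_28 has 3 disjoint cycles with lengths [23, 23, 1] on {0,…,46}.
3 cycles on 47: each ℓ→(−1)^(ℓ−1), product (−1)^44 = +1.
(28|47)_J = +1 (Zolotarev's lemma cross-check).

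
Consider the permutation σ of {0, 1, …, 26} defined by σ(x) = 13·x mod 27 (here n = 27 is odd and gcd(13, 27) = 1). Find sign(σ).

+1

Orbit of 4 under x↦13x: [4, 25, 1, 13, 7, 10, 22]… (length divides ord_27(13)).
Decompose π into cycles: lengths [9, 9, 3, 3, 1, 1, 1] (7 cycles, including the fixed point 0).
n − c = 27 − 7 = 20; sign = (−1)^20 = +1.
(13|27)_J = +1 (Zolotarev's lemma cross-check).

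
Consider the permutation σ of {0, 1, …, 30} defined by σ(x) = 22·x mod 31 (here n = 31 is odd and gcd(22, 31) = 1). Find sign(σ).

Orbit of 20 under x↦22x: [20, 6, 8, 21, 28, 27, 5]… (length divides ord_31(22)).
Cycle type of π: 30 + 1; total 2 cycles.
sign(π) = (−1)^{n − #cycles} = (−1)^{31−2} = (−1)^29 = -1.

-1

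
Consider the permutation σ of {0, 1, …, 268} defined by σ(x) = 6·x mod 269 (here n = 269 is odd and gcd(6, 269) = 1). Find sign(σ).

+1

Orbit of 52 under x↦6x: [52, 43, 258, 203, 142, 45, 1]… (length divides ord_269(6)).
π_6 has 3 disjoint cycles with lengths [134, 134, 1] on {0,…,268}.
n − c = 269 − 3 = 266; sign = (−1)^266 = +1.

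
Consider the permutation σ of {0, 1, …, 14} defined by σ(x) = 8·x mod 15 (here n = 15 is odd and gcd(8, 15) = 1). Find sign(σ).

Start at x=1: 1 → 8 → 4 → 2 → 1 (one orbit).
5 cycles of lengths [4, 4, 4, 2, 1].
5 cycles on 15: each ℓ→(−1)^(ℓ−1), product (−1)^10 = +1.

+1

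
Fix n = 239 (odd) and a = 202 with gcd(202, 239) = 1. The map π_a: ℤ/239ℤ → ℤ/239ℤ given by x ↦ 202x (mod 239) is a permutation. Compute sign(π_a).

Orbit of 100 under x↦202x: [100, 124, 192, 66, 187, 12, 34]… (length divides ord_239(202)).
Decompose π into cycles: lengths [119, 119, 1] (3 cycles, including the fixed point 0).
3 cycles on 239: each ℓ→(−1)^(ℓ−1), product (−1)^236 = +1.
(202|239)_J = +1 (Zolotarev's lemma cross-check).

+1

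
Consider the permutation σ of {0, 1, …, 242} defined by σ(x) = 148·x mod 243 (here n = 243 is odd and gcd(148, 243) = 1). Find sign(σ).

+1

Orbit of 109 under x↦148x: [109, 94, 61, 37, 130, 43, 46]… (length divides ord_243(148)).
Cycle lengths of π_148 on ℤ/243ℤ: [81, 81, 27, 27, 9, 9, 3, 3, 1, 1, 1]; 11 cycles in total.
n − c = 243 − 11 = 232; sign = (−1)^232 = +1.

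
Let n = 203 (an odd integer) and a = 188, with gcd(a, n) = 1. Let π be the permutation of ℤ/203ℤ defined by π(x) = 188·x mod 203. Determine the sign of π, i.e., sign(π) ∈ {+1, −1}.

Start at x=69: 69 → 183 → 97 → 169 → 104 → 64 → 55 → … (one orbit).
Cycle type of π: 28×7 + 2×3 + 1; total 11 cycles.
n − c = 203 − 11 = 192; sign = (−1)^192 = +1.
(188|203)_J = +1 (Zolotarev's lemma cross-check).

+1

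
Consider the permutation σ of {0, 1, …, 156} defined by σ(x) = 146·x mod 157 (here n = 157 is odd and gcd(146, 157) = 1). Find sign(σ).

Trace 153: π^k(153) = [153, 44, 144, 143, 154, 33, 108] for k=0..6.
The orbit structure of x ↦ 146x mod 157: 3 orbits of sizes [78, 78, 1].
3 cycles on 157: each ℓ→(−1)^(ℓ−1), product (−1)^154 = +1.

+1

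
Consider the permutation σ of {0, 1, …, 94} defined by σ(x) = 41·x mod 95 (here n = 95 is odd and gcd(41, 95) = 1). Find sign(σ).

Start at x=21: 21 → 6 → 56 → 16 → 86 → 11 → 71 → … (one orbit).
Cycle lengths of π_41 on ℤ/95ℤ: [18, 18, 18, 18, 18, 1, 1, 1, 1, 1]; 10 cycles in total.
n − c = 95 − 10 = 85; sign = (−1)^85 = -1.

-1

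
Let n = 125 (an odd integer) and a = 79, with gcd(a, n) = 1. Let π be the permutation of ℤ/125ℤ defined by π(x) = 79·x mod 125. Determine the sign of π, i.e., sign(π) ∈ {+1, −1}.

Orbit of 14 under x↦79x: [14, 106, 124, 46, 9, 86, 44]… (length divides ord_125(79)).
The orbit structure of x ↦ 79x mod 125: 7 orbits of sizes [50, 50, 10, 10, 2, 2, 1].
125 − 7 = 118 transpositions; sign(π) = (−1)^118 = +1.
(79|125)_J = +1 (Zolotarev's lemma cross-check).

+1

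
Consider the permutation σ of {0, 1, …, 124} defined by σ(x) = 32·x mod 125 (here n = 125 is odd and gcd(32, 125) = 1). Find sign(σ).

Trace 18: π^k(18) = [18, 76, 57, 74, 118, 26, 82] for k=0..6.
π_32 has 12 disjoint cycles with lengths [20, 20, 20, 20, 20, 4, 4, 4, 4, 4, 4, 1] on {0,…,124}.
125 − 12 = 113 transpositions; sign(π) = (−1)^113 = -1.
(32|125)_J = -1 (Zolotarev's lemma cross-check).

-1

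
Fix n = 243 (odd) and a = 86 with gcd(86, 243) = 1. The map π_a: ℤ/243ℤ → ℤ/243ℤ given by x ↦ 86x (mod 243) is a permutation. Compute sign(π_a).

-1

Orbit of 67 under x↦86x: [67, 173, 55, 113, 241, 71, 31]… (length divides ord_243(86)).
6 cycles of lengths [162, 54, 18, 6, 2, 1].
243 − 6 = 237 transpositions; sign(π) = (−1)^237 = -1.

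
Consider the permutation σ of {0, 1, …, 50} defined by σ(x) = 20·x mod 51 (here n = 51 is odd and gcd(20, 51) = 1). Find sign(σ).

Trace 5: π^k(5) = [5, 49, 11, 16, 14, 25, 41] for k=0..6.
5 cycles of lengths [16, 16, 16, 2, 1].
With 5 cycles on 51 points, sign = (−1)^{51−5} = +1.
Via Zolotarev, sign(π_{20}) = (20|51) = +1.

+1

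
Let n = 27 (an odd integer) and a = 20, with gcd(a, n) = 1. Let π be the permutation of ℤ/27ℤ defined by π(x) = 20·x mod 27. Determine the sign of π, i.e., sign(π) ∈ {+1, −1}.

Orbit of 17 under x↦20x: [17, 16, 23, 1, 20, 22, 8]… (length divides ord_27(20)).
Cycle lengths of π_20 on ℤ/27ℤ: [18, 6, 2, 1]; 4 cycles in total.
Σ(ℓ_i−1) = 27−4 = 23; sign = (−1)^23 = -1.
(20|27)_J = -1 (Zolotarev's lemma cross-check).

-1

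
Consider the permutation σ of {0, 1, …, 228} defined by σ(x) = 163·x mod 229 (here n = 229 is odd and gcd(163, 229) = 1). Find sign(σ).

Trace 191: π^k(191) = [191, 218, 39, 174, 195, 183, 59] for k=0..6.
Cycle type of π: 228 + 1; total 2 cycles.
n − c = 229 − 2 = 227; sign = (−1)^227 = -1.

-1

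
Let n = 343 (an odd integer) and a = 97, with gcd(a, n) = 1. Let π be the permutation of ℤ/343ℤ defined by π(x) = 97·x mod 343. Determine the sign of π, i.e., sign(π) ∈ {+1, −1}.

Start at x=293: 293 → 295 → 146 → 99 → 342 → 246 → 195 → … (one orbit).
46 cycles of lengths [14, 14, 14, 14, 14, 14, 14, 14, 14, 14, 14, 14, 14, 14, 14, 14, 14, 14, 14, 14, 14, 2, 2, 2, 2, 2, 2, 2, 2, 2, 2, 2, 2, 2, 2, 2, 2, 2, 2, 2, 2, 2, 2, 2, 2, 1].
46 cycles on 343: each ℓ→(−1)^(ℓ−1), product (−1)^297 = -1.
Via Zolotarev, sign(π_{97}) = (97|343) = -1.

-1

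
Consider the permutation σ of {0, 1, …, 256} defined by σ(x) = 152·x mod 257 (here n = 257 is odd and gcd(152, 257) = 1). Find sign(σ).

-1

Orbit of 9 under x↦152x: [9, 83, 23, 155, 173, 82, 128]… (length divides ord_257(152)).
Cycle type of π: 256 + 1; total 2 cycles.
sign(π) = (−1)^{n − #cycles} = (−1)^{257−2} = (−1)^255 = -1.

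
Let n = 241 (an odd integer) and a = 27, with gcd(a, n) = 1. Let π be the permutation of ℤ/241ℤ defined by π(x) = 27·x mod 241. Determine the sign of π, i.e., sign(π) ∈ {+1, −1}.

Start at x=236: 236 → 106 → 211 → 154 → 61 → 201 → 125 → … (one orbit).
π_27 has 7 disjoint cycles with lengths [40, 40, 40, 40, 40, 40, 1] on {0,…,240}.
7 cycles on 241: each ℓ→(−1)^(ℓ−1), product (−1)^234 = +1.

+1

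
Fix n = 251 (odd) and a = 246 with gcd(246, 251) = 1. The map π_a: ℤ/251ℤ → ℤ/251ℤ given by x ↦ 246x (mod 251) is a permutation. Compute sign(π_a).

Orbit of 100 under x↦246x: [100, 2, 241, 50, 1, 246, 25]… (length divides ord_251(246)).
Cycle type of π: 50×5 + 1; total 6 cycles.
6 cycles on 251: each ℓ→(−1)^(ℓ−1), product (−1)^245 = -1.

-1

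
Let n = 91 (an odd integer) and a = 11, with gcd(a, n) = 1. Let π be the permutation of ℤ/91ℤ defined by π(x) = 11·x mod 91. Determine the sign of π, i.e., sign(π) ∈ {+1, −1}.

-1

Orbit of 1 under x↦11x: [1, 11, 30, 57, 81, 72, 64]… (length divides ord_91(11)).
The orbit structure of x ↦ 11x mod 91: 10 orbits of sizes [12, 12, 12, 12, 12, 12, 12, 3, 3, 1].
With 10 cycles on 91 points, sign = (−1)^{91−10} = -1.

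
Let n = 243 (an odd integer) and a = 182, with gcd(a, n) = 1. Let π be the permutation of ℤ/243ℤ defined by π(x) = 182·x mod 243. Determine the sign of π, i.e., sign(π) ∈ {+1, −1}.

-1

Trace 8: π^k(8) = [8, 241, 122, 91, 38, 112, 215] for k=0..6.
Decompose π into cycles: lengths [162, 54, 18, 6, 2, 1] (6 cycles, including the fixed point 0).
With 6 cycles on 243 points, sign = (−1)^{243−6} = -1.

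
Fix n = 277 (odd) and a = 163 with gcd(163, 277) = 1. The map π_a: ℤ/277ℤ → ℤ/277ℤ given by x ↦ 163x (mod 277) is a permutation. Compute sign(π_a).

-1

Start at x=101: 101 → 120 → 170 → 10 → 245 → 47 → 182 → … (one orbit).
Decompose π into cycles: lengths [276, 1] (2 cycles, including the fixed point 0).
Σ(ℓ_i−1) = 277−2 = 275; sign = (−1)^275 = -1.
Via Zolotarev, sign(π_{163}) = (163|277) = -1.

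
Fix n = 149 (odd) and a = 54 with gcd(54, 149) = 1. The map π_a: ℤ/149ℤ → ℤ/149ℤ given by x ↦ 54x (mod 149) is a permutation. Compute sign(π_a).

Start at x=103: 103 → 49 → 113 → 142 → 69 → 1 → 54 → … (one orbit).
Cycle type of π: 74×2 + 1; total 3 cycles.
3 cycles on 149: each ℓ→(−1)^(ℓ−1), product (−1)^146 = +1.
Zolotarev: (54|149) = +1, matching the cycle-count sign.

+1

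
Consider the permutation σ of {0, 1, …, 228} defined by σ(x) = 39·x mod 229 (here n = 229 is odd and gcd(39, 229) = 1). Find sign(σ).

-1

Trace 76: π^k(76) = [76, 216, 180, 150, 125, 66, 55] for k=0..6.
2 cycles of lengths [228, 1].
229 − 2 = 227 transpositions; sign(π) = (−1)^227 = -1.
(39|229)_J = -1 (Zolotarev's lemma cross-check).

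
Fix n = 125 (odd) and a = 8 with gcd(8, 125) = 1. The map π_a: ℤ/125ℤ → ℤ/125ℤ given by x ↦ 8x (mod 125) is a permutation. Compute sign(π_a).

Start at x=59: 59 → 97 → 26 → 83 → 39 → 62 → 121 → … (one orbit).
The orbit structure of x ↦ 8x mod 125: 4 orbits of sizes [100, 20, 4, 1].
sign(π) = (−1)^{n − #cycles} = (−1)^{125−4} = (−1)^121 = -1.
Via Zolotarev, sign(π_{8}) = (8|125) = -1.

-1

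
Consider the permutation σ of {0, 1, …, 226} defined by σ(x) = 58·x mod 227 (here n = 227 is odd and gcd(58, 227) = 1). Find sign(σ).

-1

Orbit of 64 under x↦58x: [64, 80, 100, 125, 213, 96, 120]… (length divides ord_227(58)).
The orbit structure of x ↦ 58x mod 227: 2 orbits of sizes [226, 1].
n − c = 227 − 2 = 225; sign = (−1)^225 = -1.
The Jacobi symbol (58|227) = -1 (Zolotarev) agrees.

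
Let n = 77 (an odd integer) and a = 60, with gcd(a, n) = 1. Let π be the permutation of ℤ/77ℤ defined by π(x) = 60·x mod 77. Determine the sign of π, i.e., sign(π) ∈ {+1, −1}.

+1

Trace 71: π^k(71) = [71, 25, 37, 64, 67, 16, 36] for k=0..6.
π_60 has 9 disjoint cycles with lengths [15, 15, 15, 15, 5, 5, 3, 3, 1] on {0,…,76}.
Σ(ℓ_i−1) = 77−9 = 68; sign = (−1)^68 = +1.
Via Zolotarev, sign(π_{60}) = (60|77) = +1.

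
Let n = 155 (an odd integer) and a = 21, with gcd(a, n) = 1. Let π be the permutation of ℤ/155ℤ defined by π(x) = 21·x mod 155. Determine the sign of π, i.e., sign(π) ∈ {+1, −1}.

-1

Orbit of 141 under x↦21x: [141, 16, 26, 81, 151, 71, 96]… (length divides ord_155(21)).
Cycle type of π: 30×5 + 1×5; total 10 cycles.
n − c = 155 − 10 = 145; sign = (−1)^145 = -1.
The Jacobi symbol (21|155) = -1 (Zolotarev) agrees.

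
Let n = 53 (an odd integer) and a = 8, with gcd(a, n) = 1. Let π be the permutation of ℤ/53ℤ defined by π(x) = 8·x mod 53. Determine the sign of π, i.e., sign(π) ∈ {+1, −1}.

-1

Trace 28: π^k(28) = [28, 12, 43, 26, 49, 21, 9] for k=0..6.
Decompose π into cycles: lengths [52, 1] (2 cycles, including the fixed point 0).
With 2 cycles on 53 points, sign = (−1)^{53−2} = -1.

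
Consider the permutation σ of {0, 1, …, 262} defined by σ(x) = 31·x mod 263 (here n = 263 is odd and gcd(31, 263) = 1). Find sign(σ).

Trace 225: π^k(225) = [225, 137, 39, 157, 133, 178, 258] for k=0..6.
π_31 has 3 disjoint cycles with lengths [131, 131, 1] on {0,…,262}.
n − c = 263 − 3 = 260; sign = (−1)^260 = +1.
The Jacobi symbol (31|263) = +1 (Zolotarev) agrees.

+1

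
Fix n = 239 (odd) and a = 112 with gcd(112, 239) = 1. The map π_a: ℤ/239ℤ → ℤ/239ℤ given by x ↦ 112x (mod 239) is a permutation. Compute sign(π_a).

Trace 77: π^k(77) = [77, 20, 89, 169, 47, 6, 194] for k=0..6.
Cycle type of π: 238 + 1; total 2 cycles.
sign(π) = (−1)^{n − #cycles} = (−1)^{239−2} = (−1)^237 = -1.
Check: (112/239) = -1 by Zolotarev.

-1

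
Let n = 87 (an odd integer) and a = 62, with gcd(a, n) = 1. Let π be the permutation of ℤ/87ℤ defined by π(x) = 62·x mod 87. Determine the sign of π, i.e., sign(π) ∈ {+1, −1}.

-1

Orbit of 49 under x↦62x: [49, 80, 1, 62, 16, 35, 82]… (length divides ord_87(62)).
Cycle lengths of π_62 on ℤ/87ℤ: [14, 14, 14, 14, 14, 14, 2, 1]; 8 cycles in total.
Σ(ℓ_i−1) = 87−8 = 79; sign = (−1)^79 = -1.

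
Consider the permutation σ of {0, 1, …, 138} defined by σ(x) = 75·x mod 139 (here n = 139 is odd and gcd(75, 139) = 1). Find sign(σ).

Start at x=103: 103 → 80 → 23 → 57 → 105 → 91 → 14 → … (one orbit).
The orbit structure of x ↦ 75x mod 139: 4 orbits of sizes [46, 46, 46, 1].
With 4 cycles on 139 points, sign = (−1)^{139−4} = -1.

-1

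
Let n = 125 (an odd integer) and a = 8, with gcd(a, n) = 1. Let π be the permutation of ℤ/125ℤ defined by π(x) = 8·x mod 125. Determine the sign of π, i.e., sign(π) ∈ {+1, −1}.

Orbit of 18 under x↦8x: [18, 19, 27, 91, 103, 74, 92]… (length divides ord_125(8)).
Cycle lengths of π_8 on ℤ/125ℤ: [100, 20, 4, 1]; 4 cycles in total.
125 − 4 = 121 transpositions; sign(π) = (−1)^121 = -1.
Check: (8/125) = -1 by Zolotarev.

-1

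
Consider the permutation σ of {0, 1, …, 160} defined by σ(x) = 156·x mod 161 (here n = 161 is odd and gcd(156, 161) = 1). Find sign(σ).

+1

Trace 142: π^k(142) = [142, 95, 8, 121, 39, 127, 9] for k=0..6.
Decompose π into cycles: lengths [33, 33, 33, 33, 11, 11, 3, 3, 1] (9 cycles, including the fixed point 0).
With 9 cycles on 161 points, sign = (−1)^{161−9} = +1.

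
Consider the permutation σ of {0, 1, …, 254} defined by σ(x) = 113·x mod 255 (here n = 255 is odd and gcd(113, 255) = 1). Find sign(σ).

-1

Trace 107: π^k(107) = [107, 106, 248, 229, 122, 16, 23] for k=0..6.
π_113 has 20 disjoint cycles with lengths [16, 16, 16, 16, 16, 16, 16, 16, 16, 16, 16, 16, 16, 16, 16, 4, 4, 4, 2, 1] on {0,…,254}.
20 cycles on 255: each ℓ→(−1)^(ℓ−1), product (−1)^235 = -1.
Check: (113/255) = -1 by Zolotarev.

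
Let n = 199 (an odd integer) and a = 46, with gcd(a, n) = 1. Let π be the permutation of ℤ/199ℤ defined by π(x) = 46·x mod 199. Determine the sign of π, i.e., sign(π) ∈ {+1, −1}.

Trace 112: π^k(112) = [112, 177, 182, 14, 47, 172, 151] for k=0..6.
The orbit structure of x ↦ 46x mod 199: 3 orbits of sizes [99, 99, 1].
n − c = 199 − 3 = 196; sign = (−1)^196 = +1.

+1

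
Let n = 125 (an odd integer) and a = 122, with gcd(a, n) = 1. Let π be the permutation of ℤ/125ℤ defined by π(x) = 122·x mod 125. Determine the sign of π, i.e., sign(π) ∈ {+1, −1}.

Start at x=88: 88 → 111 → 42 → 124 → 3 → 116 → 27 → … (one orbit).
Decompose π into cycles: lengths [100, 20, 4, 1] (4 cycles, including the fixed point 0).
sign(π) = (−1)^{n − #cycles} = (−1)^{125−4} = (−1)^121 = -1.
The Jacobi symbol (122|125) = -1 (Zolotarev) agrees.

-1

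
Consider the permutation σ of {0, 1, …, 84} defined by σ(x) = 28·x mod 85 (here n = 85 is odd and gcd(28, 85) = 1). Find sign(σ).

+1

Orbit of 1 under x↦28x: [1, 28, 19, 22, 21, 78, 59]… (length divides ord_85(28)).
The orbit structure of x ↦ 28x mod 85: 7 orbits of sizes [16, 16, 16, 16, 16, 4, 1].
85 − 7 = 78 transpositions; sign(π) = (−1)^78 = +1.
Via Zolotarev, sign(π_{28}) = (28|85) = +1.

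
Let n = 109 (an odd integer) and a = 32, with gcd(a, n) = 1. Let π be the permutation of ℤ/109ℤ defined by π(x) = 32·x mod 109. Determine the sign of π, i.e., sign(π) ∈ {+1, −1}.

-1

Orbit of 75 under x↦32x: [75, 2, 64, 86, 27, 101, 71]… (length divides ord_109(32)).
4 cycles of lengths [36, 36, 36, 1].
With 4 cycles on 109 points, sign = (−1)^{109−4} = -1.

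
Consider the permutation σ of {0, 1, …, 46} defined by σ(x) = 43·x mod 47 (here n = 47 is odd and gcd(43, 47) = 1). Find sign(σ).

Trace 14: π^k(14) = [14, 38, 36, 44, 12, 46, 4] for k=0..6.
Cycle type of π: 46 + 1; total 2 cycles.
47 − 2 = 45 transpositions; sign(π) = (−1)^45 = -1.

-1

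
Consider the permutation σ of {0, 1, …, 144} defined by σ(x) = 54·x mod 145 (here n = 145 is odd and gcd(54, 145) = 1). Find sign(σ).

+1

Orbit of 141 under x↦54x: [141, 74, 81, 24, 136, 94, 1]… (length divides ord_145(54)).
15 cycles of lengths [14, 14, 14, 14, 14, 14, 14, 14, 7, 7, 7, 7, 2, 2, 1].
15 cycles on 145: each ℓ→(−1)^(ℓ−1), product (−1)^130 = +1.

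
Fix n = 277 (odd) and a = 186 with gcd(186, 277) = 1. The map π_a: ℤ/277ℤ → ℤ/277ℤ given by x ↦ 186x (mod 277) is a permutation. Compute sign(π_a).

+1

Orbit of 201 under x↦186x: [201, 268, 265, 261, 71, 187, 157]… (length divides ord_277(186)).
The orbit structure of x ↦ 186x mod 277: 3 orbits of sizes [138, 138, 1].
277 − 3 = 274 transpositions; sign(π) = (−1)^274 = +1.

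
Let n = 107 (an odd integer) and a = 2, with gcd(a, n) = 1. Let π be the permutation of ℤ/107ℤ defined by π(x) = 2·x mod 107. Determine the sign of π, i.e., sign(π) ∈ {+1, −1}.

-1

Trace 83: π^k(83) = [83, 59, 11, 22, 44, 88, 69] for k=0..6.
Decompose π into cycles: lengths [106, 1] (2 cycles, including the fixed point 0).
sign(π) = (−1)^{n − #cycles} = (−1)^{107−2} = (−1)^105 = -1.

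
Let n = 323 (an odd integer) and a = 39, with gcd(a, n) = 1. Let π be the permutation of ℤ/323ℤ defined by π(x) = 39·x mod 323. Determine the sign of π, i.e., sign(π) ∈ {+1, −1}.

-1

Trace 134: π^k(134) = [134, 58, 1, 39, 229, 210, 115] for k=0..6.
Cycle type of π: 16×19 + 1×19; total 38 cycles.
With 38 cycles on 323 points, sign = (−1)^{323−38} = -1.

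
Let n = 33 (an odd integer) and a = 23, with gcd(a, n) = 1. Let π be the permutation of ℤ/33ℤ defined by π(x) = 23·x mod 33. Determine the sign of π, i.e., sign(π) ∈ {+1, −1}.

Trace 23: π^k(23) = [23, 1] for k=0..1.
The orbit structure of x ↦ 23x mod 33: 22 orbits of sizes [2, 2, 2, 2, 2, 2, 2, 2, 2, 2, 2, 1, 1, 1, 1, 1, 1, 1, 1, 1, 1, 1].
n − c = 33 − 22 = 11; sign = (−1)^11 = -1.
Via Zolotarev, sign(π_{23}) = (23|33) = -1.

-1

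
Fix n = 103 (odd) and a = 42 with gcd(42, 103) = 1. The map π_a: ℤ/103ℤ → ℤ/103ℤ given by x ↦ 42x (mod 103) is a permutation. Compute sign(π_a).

Start at x=31: 31 → 66 → 94 → 34 → 89 → 30 → 24 → … (one orbit).
Cycle type of π: 34×3 + 1; total 4 cycles.
4 cycles on 103: each ℓ→(−1)^(ℓ−1), product (−1)^99 = -1.
Zolotarev: (42|103) = -1, matching the cycle-count sign.

-1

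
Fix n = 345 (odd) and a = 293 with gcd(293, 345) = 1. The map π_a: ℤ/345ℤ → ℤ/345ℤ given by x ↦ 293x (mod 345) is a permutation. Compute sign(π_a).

-1

Start at x=332: 332 → 331 → 38 → 94 → 287 → 256 → 143 → … (one orbit).
Cycle lengths of π_293 on ℤ/345ℤ: [44, 44, 44, 44, 44, 44, 22, 22, 22, 4, 4, 4, 2, 1]; 14 cycles in total.
345 − 14 = 331 transpositions; sign(π) = (−1)^331 = -1.
Check: (293/345) = -1 by Zolotarev.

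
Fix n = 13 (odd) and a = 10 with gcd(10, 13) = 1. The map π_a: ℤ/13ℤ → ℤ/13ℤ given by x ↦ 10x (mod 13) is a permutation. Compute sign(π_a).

+1

Trace 1: π^k(1) = [1, 10, 9, 12, 3, 4] for k=0..5.
Cycle type of π: 6×2 + 1; total 3 cycles.
sign(π) = (−1)^{n − #cycles} = (−1)^{13−3} = (−1)^10 = +1.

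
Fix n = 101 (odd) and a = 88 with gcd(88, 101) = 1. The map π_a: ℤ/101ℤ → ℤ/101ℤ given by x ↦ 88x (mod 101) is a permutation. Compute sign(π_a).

+1

Orbit of 24 under x↦88x: [24, 92, 16, 95, 78, 97, 52]… (length divides ord_101(88)).
5 cycles of lengths [25, 25, 25, 25, 1].
sign(π) = (−1)^{n − #cycles} = (−1)^{101−5} = (−1)^96 = +1.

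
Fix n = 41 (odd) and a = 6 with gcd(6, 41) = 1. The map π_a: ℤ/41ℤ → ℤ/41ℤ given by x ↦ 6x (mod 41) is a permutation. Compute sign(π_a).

-1

Start at x=10: 10 → 19 → 32 → 28 → 4 → 24 → 21 → … (one orbit).
The orbit structure of x ↦ 6x mod 41: 2 orbits of sizes [40, 1].
sign(π) = (−1)^{n − #cycles} = (−1)^{41−2} = (−1)^39 = -1.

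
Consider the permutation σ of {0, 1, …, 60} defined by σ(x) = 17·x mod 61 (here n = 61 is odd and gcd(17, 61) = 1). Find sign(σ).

-1

Start at x=12: 12 → 21 → 52 → 30 → 22 → 8 → 14 → … (one orbit).
Cycle type of π: 60 + 1; total 2 cycles.
61 − 2 = 59 transpositions; sign(π) = (−1)^59 = -1.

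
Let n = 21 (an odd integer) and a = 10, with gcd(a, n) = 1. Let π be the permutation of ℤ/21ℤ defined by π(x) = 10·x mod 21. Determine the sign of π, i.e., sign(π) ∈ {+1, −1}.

Start at x=1: 1 → 10 → 16 → 13 → 4 → 19 → 1 (one orbit).
π_10 has 6 disjoint cycles with lengths [6, 6, 6, 1, 1, 1] on {0,…,20}.
sign(π) = (−1)^{n − #cycles} = (−1)^{21−6} = (−1)^15 = -1.
Via Zolotarev, sign(π_{10}) = (10|21) = -1.

-1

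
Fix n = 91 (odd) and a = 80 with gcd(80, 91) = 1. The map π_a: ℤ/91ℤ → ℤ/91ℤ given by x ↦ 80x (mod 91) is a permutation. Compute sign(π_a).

+1

Trace 9: π^k(9) = [9, 83, 88, 33, 1, 80, 30] for k=0..6.
Cycle lengths of π_80 on ℤ/91ℤ: [12, 12, 12, 12, 12, 12, 12, 6, 1]; 9 cycles in total.
Σ(ℓ_i−1) = 91−9 = 82; sign = (−1)^82 = +1.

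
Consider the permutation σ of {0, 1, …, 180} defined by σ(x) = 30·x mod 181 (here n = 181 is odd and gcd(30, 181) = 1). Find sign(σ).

-1

Orbit of 68 under x↦30x: [68, 49, 22, 117, 71, 139, 7]… (length divides ord_181(30)).
Cycle lengths of π_30 on ℤ/181ℤ: [60, 60, 60, 1]; 4 cycles in total.
sign(π) = (−1)^{n − #cycles} = (−1)^{181−4} = (−1)^177 = -1.
The Jacobi symbol (30|181) = -1 (Zolotarev) agrees.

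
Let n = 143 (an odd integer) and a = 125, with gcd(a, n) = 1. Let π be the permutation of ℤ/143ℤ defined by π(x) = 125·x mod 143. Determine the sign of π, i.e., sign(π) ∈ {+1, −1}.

-1

Start at x=5: 5 → 53 → 47 → 12 → 70 → 27 → 86 → … (one orbit).
Decompose π into cycles: lengths [20, 20, 20, 20, 20, 20, 5, 5, 4, 4, 4, 1] (12 cycles, including the fixed point 0).
143 − 12 = 131 transpositions; sign(π) = (−1)^131 = -1.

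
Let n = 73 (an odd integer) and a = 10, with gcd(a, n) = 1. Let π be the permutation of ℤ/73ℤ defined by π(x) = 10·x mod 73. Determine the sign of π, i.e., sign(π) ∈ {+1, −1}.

Orbit of 51 under x↦10x: [51, 72, 63, 46, 22, 1, 10]… (length divides ord_73(10)).
Cycle type of π: 8×9 + 1; total 10 cycles.
sign(π) = (−1)^{n − #cycles} = (−1)^{73−10} = (−1)^63 = -1.

-1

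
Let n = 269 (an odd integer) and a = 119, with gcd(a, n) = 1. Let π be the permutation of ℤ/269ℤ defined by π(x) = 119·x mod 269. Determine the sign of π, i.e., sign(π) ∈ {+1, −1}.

+1

Trace 23: π^k(23) = [23, 47, 213, 61, 265, 62, 115] for k=0..6.
5 cycles of lengths [67, 67, 67, 67, 1].
269 − 5 = 264 transpositions; sign(π) = (−1)^264 = +1.
Zolotarev: (119|269) = +1, matching the cycle-count sign.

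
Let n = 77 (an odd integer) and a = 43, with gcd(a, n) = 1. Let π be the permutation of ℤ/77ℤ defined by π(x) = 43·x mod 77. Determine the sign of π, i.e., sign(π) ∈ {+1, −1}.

Trace 43: π^k(43) = [43, 1] for k=0..1.
Decompose π into cycles: lengths [2, 2, 2, 2, 2, 2, 2, 2, 2, 2, 2, 2, 2, 2, 2, 2, 2, 2, 2, 2, 2, 2, 2, 2, 2, 2, 2, 2, 2, 2, 2, 2, 2, 2, 2, 1, 1, 1, 1, 1, 1, 1] (42 cycles, including the fixed point 0).
With 42 cycles on 77 points, sign = (−1)^{77−42} = -1.
Check: (43/77) = -1 by Zolotarev.

-1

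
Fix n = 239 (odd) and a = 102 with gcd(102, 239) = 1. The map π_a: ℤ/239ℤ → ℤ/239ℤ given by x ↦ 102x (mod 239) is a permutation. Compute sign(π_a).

Orbit of 166 under x↦102x: [166, 202, 50, 81, 136, 10, 64]… (length divides ord_239(102)).
π_102 has 3 disjoint cycles with lengths [119, 119, 1] on {0,…,238}.
sign(π) = (−1)^{n − #cycles} = (−1)^{239−3} = (−1)^236 = +1.
(102|239)_J = +1 (Zolotarev's lemma cross-check).

+1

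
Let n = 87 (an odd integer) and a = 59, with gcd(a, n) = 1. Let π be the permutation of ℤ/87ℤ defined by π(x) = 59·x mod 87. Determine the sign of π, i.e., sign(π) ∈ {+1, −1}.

-1

Orbit of 1 under x↦59x: [1, 59]… (length divides ord_87(59)).
π_59 has 58 disjoint cycles with lengths [2, 2, 2, 2, 2, 2, 2, 2, 2, 2, 2, 2, 2, 2, 2, 2, 2, 2, 2, 2, 2, 2, 2, 2, 2, 2, 2, 2, 2, 1, 1, 1, 1, 1, 1, 1, 1, 1, 1, 1, 1, 1, 1, 1, 1, 1, 1, 1, 1, 1, 1, 1, 1, 1, 1, 1, 1, 1] on {0,…,86}.
Σ(ℓ_i−1) = 87−58 = 29; sign = (−1)^29 = -1.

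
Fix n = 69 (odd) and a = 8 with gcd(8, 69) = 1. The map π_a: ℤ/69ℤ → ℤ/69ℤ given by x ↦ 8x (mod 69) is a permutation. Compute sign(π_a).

Orbit of 47 under x↦8x: [47, 31, 41, 52, 2, 16, 59]… (length divides ord_69(8)).
6 cycles of lengths [22, 22, 11, 11, 2, 1].
n − c = 69 − 6 = 63; sign = (−1)^63 = -1.

-1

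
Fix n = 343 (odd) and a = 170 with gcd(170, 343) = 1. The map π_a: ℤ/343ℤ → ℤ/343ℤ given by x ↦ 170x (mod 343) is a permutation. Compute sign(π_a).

Orbit of 228 under x↦170x: [228, 1, 170, 88, 211, 198, 46]… (length divides ord_343(170)).
Decompose π into cycles: lengths [147, 147, 21, 21, 3, 3, 1] (7 cycles, including the fixed point 0).
n − c = 343 − 7 = 336; sign = (−1)^336 = +1.
Zolotarev: (170|343) = +1, matching the cycle-count sign.

+1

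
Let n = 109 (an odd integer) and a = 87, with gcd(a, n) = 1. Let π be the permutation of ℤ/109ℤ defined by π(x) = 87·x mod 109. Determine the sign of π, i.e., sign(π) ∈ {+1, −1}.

+1

Trace 73: π^k(73) = [73, 29, 16, 84, 5, 108, 22] for k=0..6.
Cycle lengths of π_87 on ℤ/109ℤ: [54, 54, 1]; 3 cycles in total.
sign(π) = (−1)^{n − #cycles} = (−1)^{109−3} = (−1)^106 = +1.
(87|109)_J = +1 (Zolotarev's lemma cross-check).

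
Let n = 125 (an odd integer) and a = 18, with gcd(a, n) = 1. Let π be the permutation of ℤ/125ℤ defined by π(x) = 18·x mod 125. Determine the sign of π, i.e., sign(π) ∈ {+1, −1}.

-1

Orbit of 24 under x↦18x: [24, 57, 26, 93, 49, 7, 1]… (length divides ord_125(18)).
The orbit structure of x ↦ 18x mod 125: 12 orbits of sizes [20, 20, 20, 20, 20, 4, 4, 4, 4, 4, 4, 1].
Σ(ℓ_i−1) = 125−12 = 113; sign = (−1)^113 = -1.
Zolotarev: (18|125) = -1, matching the cycle-count sign.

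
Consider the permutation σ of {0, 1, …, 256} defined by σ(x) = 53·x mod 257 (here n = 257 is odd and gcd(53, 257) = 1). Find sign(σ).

Trace 79: π^k(79) = [79, 75, 120, 192, 153, 142, 73] for k=0..6.
Cycle type of π: 256 + 1; total 2 cycles.
n − c = 257 − 2 = 255; sign = (−1)^255 = -1.
Zolotarev: (53|257) = -1, matching the cycle-count sign.

-1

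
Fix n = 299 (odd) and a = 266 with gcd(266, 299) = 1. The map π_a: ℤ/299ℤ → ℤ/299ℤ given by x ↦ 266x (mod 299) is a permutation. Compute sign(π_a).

-1

Start at x=188: 188 → 75 → 216 → 48 → 210 → 246 → 254 → … (one orbit).
The orbit structure of x ↦ 266x mod 299: 6 orbits of sizes [132, 132, 12, 11, 11, 1].
n − c = 299 − 6 = 293; sign = (−1)^293 = -1.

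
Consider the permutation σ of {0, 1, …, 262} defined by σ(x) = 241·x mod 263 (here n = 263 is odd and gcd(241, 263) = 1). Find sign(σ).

-1

Orbit of 184 under x↦241x: [184, 160, 162, 118, 34, 41, 150]… (length divides ord_263(241)).
Decompose π into cycles: lengths [262, 1] (2 cycles, including the fixed point 0).
2 cycles on 263: each ℓ→(−1)^(ℓ−1), product (−1)^261 = -1.
Via Zolotarev, sign(π_{241}) = (241|263) = -1.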